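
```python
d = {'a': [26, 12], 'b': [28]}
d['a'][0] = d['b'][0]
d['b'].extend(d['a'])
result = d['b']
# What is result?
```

After line 1: d = {'a': [26, 12], 'b': [28]}
After line 2 (a[0] = b[0] = 28): d = {'a': [28, 12], 'b': [28]}
After line 3 (b.extend(a) appends [28, 12]): d = {'a': [28, 12], 'b': [28, 28, 12]}
After line 4: result = d['b'] = [28, 28, 12]

[28, 28, 12]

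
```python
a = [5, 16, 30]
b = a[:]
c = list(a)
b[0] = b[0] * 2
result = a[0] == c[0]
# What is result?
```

After line 1: a = [5, 16, 30]
After line 2 (b = a[:], copy): a = [5, 16, 30], b = [5, 16, 30]
After line 3 (c = list(a) is a copy, new object): c = [5, 16, 30]
After line 4 (b[0] = 5 * 2 = 10; only b mutates (copy)): a = [5, 16, 30], b = [10, 16, 30], c = [5, 16, 30]
After line 5 (a[0] = 5, c[0] = 5; result = True)

True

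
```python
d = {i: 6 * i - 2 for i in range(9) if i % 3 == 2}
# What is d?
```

{2: 10, 5: 28, 8: 46}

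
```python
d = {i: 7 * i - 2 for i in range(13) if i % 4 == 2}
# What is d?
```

{2: 12, 6: 40, 10: 68}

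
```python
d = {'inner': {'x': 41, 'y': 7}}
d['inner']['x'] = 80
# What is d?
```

After line 1: d = {'inner': {'x': 41, 'y': 7}}
After line 2 (inner x overwritten): d = {'inner': {'x': 80, 'y': 7}}

{'inner': {'x': 80, 'y': 7}}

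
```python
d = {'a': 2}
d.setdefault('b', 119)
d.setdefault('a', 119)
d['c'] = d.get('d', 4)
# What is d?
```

After line 1: d = {'a': 2}
After line 2 (setdefault adds 'b'=119): d = {'a': 2, 'b': 119}
After line 3 (setdefault 'a' no-op, already exists): d = {'a': 2, 'b': 119}
After line 4 (get('d', 4) returns default since 'd' not in d): d = {'a': 2, 'b': 119, 'c': 4}

{'a': 2, 'b': 119, 'c': 4}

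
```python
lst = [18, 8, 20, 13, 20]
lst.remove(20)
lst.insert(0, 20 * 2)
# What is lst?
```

After line 1: lst = [18, 8, 20, 13, 20]
After line 2 (remove first 20): lst = [18, 8, 13, 20]
After line 3 (insert 40 at index 0): lst = [40, 18, 8, 13, 20]

[40, 18, 8, 13, 20]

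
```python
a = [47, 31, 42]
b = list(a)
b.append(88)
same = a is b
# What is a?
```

After line 1: a = [47, 31, 42]
After line 2 (b = list(a) is a shallow copy, new object): a = [47, 31, 42], b = [47, 31, 42]
After line 3 (append only mutates b): a = [47, 31, 42], b = [47, 31, 42, 88]
After line 4 (same = a is b; different objects -> False): same = False

[47, 31, 42]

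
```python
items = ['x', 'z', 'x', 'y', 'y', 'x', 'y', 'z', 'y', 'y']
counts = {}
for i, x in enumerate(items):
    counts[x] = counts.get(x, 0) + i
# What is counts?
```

Initial: counts = {}, items = ['x', 'z', 'x', 'y', 'y', 'x', 'y', 'z', 'y', 'y']
i=0, x='x': counts = {'x': 0}
i=1, x='z': counts = {'x': 0, 'z': 1}
i=2, x='x': counts = {'x': 2, 'z': 1}
i=3, x='y': counts = {'x': 2, 'z': 1, 'y': 3}
i=4, x='y': counts = {'x': 2, 'z': 1, 'y': 7}
i=5, x='x': counts = {'x': 7, 'z': 1, 'y': 7}
i=6, x='y': counts = {'x': 7, 'z': 1, 'y': 13}
i=7, x='z': counts = {'x': 7, 'z': 8, 'y': 13}
i=8, x='y': counts = {'x': 7, 'z': 8, 'y': 21}
i=9, x='y': counts = {'x': 7, 'z': 8, 'y': 30}

{'x': 7, 'z': 8, 'y': 30}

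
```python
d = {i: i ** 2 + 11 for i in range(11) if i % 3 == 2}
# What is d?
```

{2: 15, 5: 36, 8: 75}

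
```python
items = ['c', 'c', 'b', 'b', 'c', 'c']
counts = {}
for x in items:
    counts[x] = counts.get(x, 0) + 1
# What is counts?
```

Initial: counts = {}, items = ['c', 'c', 'b', 'b', 'c', 'c']
See 'c': counts = {'c': 1}
See 'c': counts = {'c': 2}
See 'b': counts = {'c': 2, 'b': 1}
See 'b': counts = {'c': 2, 'b': 2}
See 'c': counts = {'c': 3, 'b': 2}
See 'c': counts = {'c': 4, 'b': 2}

{'c': 4, 'b': 2}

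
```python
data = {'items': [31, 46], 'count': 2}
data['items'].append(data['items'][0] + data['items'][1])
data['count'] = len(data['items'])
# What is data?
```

After line 1: data = {'items': [31, 46], 'count': 2}
After line 2 (append 31 + 46 = 77): data = {'items': [31, 46, 77], 'count': 2}
After line 3 (count = len(items) = 3): data = {'items': [31, 46, 77], 'count': 3}

{'items': [31, 46, 77], 'count': 3}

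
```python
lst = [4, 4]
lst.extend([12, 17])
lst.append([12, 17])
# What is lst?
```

After line 1: lst = [4, 4]
After line 2 (extend unpacks [12, 17]): lst = [4, 4, 12, 17]
After line 3 (append adds [12, 17] as single element): lst = [4, 4, 12, 17, [12, 17]]

[4, 4, 12, 17, [12, 17]]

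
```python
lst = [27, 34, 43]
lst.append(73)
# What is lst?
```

[27, 34, 43, 73]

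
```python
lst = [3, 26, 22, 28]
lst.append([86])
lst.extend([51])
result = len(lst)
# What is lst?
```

After line 1: lst = [3, 26, 22, 28]
After line 2 (append adds [86] as single element): lst = [3, 26, 22, 28, [86]]
After line 3 (extend unpacks [51], adds 51): lst = [3, 26, 22, 28, [86], 51]
After line 4: result = len(lst) = 6

[3, 26, 22, 28, [86], 51]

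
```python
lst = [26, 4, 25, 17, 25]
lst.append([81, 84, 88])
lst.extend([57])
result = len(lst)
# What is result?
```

After line 1: lst = [26, 4, 25, 17, 25]
After line 2 (append adds [81, 84, 88] as single element): lst = [26, 4, 25, 17, 25, [81, 84, 88]]
After line 3 (extend unpacks [57], adds 57): lst = [26, 4, 25, 17, 25, [81, 84, 88], 57]
After line 4: result = len(lst) = 7

7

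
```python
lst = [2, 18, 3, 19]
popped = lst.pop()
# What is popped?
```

19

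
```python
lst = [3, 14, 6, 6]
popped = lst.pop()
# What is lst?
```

[3, 14, 6]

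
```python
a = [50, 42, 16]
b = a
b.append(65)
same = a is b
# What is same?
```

After line 1: a = [50, 42, 16]
After line 2 (b = a is an alias, same object): a = [50, 42, 16], b = [50, 42, 16]
After line 3 (b.append mutates the shared list): a = [50, 42, 16, 65], b = [50, 42, 16, 65]
After line 4 (same = a is b; same object -> True): same = True

True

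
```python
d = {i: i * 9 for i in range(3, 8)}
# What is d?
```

{3: 27, 4: 36, 5: 45, 6: 54, 7: 63}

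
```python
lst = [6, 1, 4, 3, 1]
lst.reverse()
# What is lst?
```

[1, 3, 4, 1, 6]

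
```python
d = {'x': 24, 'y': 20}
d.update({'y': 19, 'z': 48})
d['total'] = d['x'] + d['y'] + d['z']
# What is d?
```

After line 1: d = {'x': 24, 'y': 20}
After line 2 (y overwritten, z added): d = {'x': 24, 'y': 19, 'z': 48}
After line 3 (total = 24 + 19 + 48 = 91): d = {'x': 24, 'y': 19, 'z': 48, 'total': 91}

{'x': 24, 'y': 19, 'z': 48, 'total': 91}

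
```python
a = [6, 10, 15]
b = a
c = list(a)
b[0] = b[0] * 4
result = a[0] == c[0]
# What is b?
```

After line 1: a = [6, 10, 15]
After line 2 (b = a, alias): a = [6, 10, 15], b = [6, 10, 15]
After line 3 (c = list(a) is a copy, new object): c = [6, 10, 15]
After line 4 (b[0] = 6 * 4 = 24; mutates shared a/b): a = b = [24, 10, 15], c = [6, 10, 15]
After line 5 (a[0] = 24, c[0] = 6; result = False)

[24, 10, 15]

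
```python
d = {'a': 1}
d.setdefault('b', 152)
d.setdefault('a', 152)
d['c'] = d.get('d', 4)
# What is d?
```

After line 1: d = {'a': 1}
After line 2 (setdefault adds 'b'=152): d = {'a': 1, 'b': 152}
After line 3 (setdefault 'a' no-op, already exists): d = {'a': 1, 'b': 152}
After line 4 (get('d', 4) returns default since 'd' not in d): d = {'a': 1, 'b': 152, 'c': 4}

{'a': 1, 'b': 152, 'c': 4}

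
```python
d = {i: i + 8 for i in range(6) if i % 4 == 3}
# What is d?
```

{3: 11}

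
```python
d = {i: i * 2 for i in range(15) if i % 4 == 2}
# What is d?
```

{2: 4, 6: 12, 10: 20, 14: 28}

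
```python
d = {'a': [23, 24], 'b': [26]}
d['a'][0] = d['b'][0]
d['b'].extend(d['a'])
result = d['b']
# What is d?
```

After line 1: d = {'a': [23, 24], 'b': [26]}
After line 2 (a[0] = b[0] = 26): d = {'a': [26, 24], 'b': [26]}
After line 3 (b.extend(a) appends [26, 24]): d = {'a': [26, 24], 'b': [26, 26, 24]}
After line 4: result = d['b'] = [26, 26, 24]

{'a': [26, 24], 'b': [26, 26, 24]}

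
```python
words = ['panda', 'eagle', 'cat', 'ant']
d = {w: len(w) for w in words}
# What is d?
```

{'panda': 5, 'eagle': 5, 'cat': 3, 'ant': 3}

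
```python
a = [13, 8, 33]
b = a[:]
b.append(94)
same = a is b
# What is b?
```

After line 1: a = [13, 8, 33]
After line 2 (b = a[:] is a shallow copy, new object): a = [13, 8, 33], b = [13, 8, 33]
After line 3 (append only mutates b): a = [13, 8, 33], b = [13, 8, 33, 94]
After line 4 (same = a is b; different objects -> False): same = False

[13, 8, 33, 94]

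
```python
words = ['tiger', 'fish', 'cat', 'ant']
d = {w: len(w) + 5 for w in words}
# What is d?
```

{'tiger': 10, 'fish': 9, 'cat': 8, 'ant': 8}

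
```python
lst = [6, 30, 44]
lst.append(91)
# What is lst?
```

[6, 30, 44, 91]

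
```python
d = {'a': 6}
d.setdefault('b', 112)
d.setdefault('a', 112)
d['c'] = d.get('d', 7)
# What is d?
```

After line 1: d = {'a': 6}
After line 2 (setdefault adds 'b'=112): d = {'a': 6, 'b': 112}
After line 3 (setdefault 'a' no-op, already exists): d = {'a': 6, 'b': 112}
After line 4 (get('d', 7) returns default since 'd' not in d): d = {'a': 6, 'b': 112, 'c': 7}

{'a': 6, 'b': 112, 'c': 7}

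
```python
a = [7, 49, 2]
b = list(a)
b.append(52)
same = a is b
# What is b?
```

After line 1: a = [7, 49, 2]
After line 2 (b = list(a) is a shallow copy, new object): a = [7, 49, 2], b = [7, 49, 2]
After line 3 (append only mutates b): a = [7, 49, 2], b = [7, 49, 2, 52]
After line 4 (same = a is b; different objects -> False): same = False

[7, 49, 2, 52]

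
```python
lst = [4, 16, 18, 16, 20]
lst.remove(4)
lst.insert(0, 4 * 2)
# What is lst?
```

After line 1: lst = [4, 16, 18, 16, 20]
After line 2 (remove first 4): lst = [16, 18, 16, 20]
After line 3 (insert 8 at index 0): lst = [8, 16, 18, 16, 20]

[8, 16, 18, 16, 20]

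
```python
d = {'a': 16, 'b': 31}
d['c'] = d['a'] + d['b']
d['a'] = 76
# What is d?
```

After line 1: d = {'a': 16, 'b': 31}
After line 2 (d['c'] = 16 + 31): d = {'a': 16, 'b': 31, 'c': 47}
After line 3: d = {'a': 76, 'b': 31, 'c': 47}

{'a': 76, 'b': 31, 'c': 47}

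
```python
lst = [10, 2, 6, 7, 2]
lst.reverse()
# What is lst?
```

[2, 7, 6, 2, 10]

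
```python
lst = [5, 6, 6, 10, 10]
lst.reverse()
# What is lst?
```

[10, 10, 6, 6, 5]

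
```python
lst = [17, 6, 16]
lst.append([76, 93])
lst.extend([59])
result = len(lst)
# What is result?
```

After line 1: lst = [17, 6, 16]
After line 2 (append adds [76, 93] as single element): lst = [17, 6, 16, [76, 93]]
After line 3 (extend unpacks [59], adds 59): lst = [17, 6, 16, [76, 93], 59]
After line 4: result = len(lst) = 5

5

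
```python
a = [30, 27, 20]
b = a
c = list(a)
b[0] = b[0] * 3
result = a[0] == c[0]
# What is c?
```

After line 1: a = [30, 27, 20]
After line 2 (b = a, alias): a = [30, 27, 20], b = [30, 27, 20]
After line 3 (c = list(a) is a copy, new object): c = [30, 27, 20]
After line 4 (b[0] = 30 * 3 = 90; mutates shared a/b): a = b = [90, 27, 20], c = [30, 27, 20]
After line 5 (a[0] = 90, c[0] = 30; result = False)

[30, 27, 20]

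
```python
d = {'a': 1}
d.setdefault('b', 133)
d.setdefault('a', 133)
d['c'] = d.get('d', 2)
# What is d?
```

After line 1: d = {'a': 1}
After line 2 (setdefault adds 'b'=133): d = {'a': 1, 'b': 133}
After line 3 (setdefault 'a' no-op, already exists): d = {'a': 1, 'b': 133}
After line 4 (get('d', 2) returns default since 'd' not in d): d = {'a': 1, 'b': 133, 'c': 2}

{'a': 1, 'b': 133, 'c': 2}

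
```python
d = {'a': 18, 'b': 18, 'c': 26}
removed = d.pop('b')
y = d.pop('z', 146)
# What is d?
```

After line 1: d = {'a': 18, 'b': 18, 'c': 26}
After line 2 (pop 'b' returns 18): d = {'a': 18, 'c': 26}, removed = 18
After line 3 (pop 'z' missing, returns default 146): d = {'a': 18, 'c': 26}, y = 146

{'a': 18, 'c': 26}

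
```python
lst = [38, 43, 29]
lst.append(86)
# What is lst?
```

[38, 43, 29, 86]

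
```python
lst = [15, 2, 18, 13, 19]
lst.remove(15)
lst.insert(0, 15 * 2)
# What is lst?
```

After line 1: lst = [15, 2, 18, 13, 19]
After line 2 (remove first 15): lst = [2, 18, 13, 19]
After line 3 (insert 30 at index 0): lst = [30, 2, 18, 13, 19]

[30, 2, 18, 13, 19]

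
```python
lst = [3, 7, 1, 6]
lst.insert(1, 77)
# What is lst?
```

[3, 77, 7, 1, 6]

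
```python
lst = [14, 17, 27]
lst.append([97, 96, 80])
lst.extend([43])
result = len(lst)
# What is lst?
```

After line 1: lst = [14, 17, 27]
After line 2 (append adds [97, 96, 80] as single element): lst = [14, 17, 27, [97, 96, 80]]
After line 3 (extend unpacks [43], adds 43): lst = [14, 17, 27, [97, 96, 80], 43]
After line 4: result = len(lst) = 5

[14, 17, 27, [97, 96, 80], 43]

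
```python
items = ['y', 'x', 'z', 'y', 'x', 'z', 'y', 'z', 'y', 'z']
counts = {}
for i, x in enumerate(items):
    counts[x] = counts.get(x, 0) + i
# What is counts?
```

Initial: counts = {}, items = ['y', 'x', 'z', 'y', 'x', 'z', 'y', 'z', 'y', 'z']
i=0, x='y': counts = {'y': 0}
i=1, x='x': counts = {'y': 0, 'x': 1}
i=2, x='z': counts = {'y': 0, 'x': 1, 'z': 2}
i=3, x='y': counts = {'y': 3, 'x': 1, 'z': 2}
i=4, x='x': counts = {'y': 3, 'x': 5, 'z': 2}
i=5, x='z': counts = {'y': 3, 'x': 5, 'z': 7}
i=6, x='y': counts = {'y': 9, 'x': 5, 'z': 7}
i=7, x='z': counts = {'y': 9, 'x': 5, 'z': 14}
i=8, x='y': counts = {'y': 17, 'x': 5, 'z': 14}
i=9, x='z': counts = {'y': 17, 'x': 5, 'z': 23}

{'y': 17, 'x': 5, 'z': 23}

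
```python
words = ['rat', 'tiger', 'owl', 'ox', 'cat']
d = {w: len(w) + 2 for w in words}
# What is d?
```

{'rat': 5, 'tiger': 7, 'owl': 5, 'ox': 4, 'cat': 5}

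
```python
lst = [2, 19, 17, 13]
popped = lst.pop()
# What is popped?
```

13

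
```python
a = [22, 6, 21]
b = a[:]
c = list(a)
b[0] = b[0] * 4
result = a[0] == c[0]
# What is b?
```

After line 1: a = [22, 6, 21]
After line 2 (b = a[:], copy): a = [22, 6, 21], b = [22, 6, 21]
After line 3 (c = list(a) is a copy, new object): c = [22, 6, 21]
After line 4 (b[0] = 22 * 4 = 88; only b mutates (copy)): a = [22, 6, 21], b = [88, 6, 21], c = [22, 6, 21]
After line 5 (a[0] = 22, c[0] = 22; result = True)

[88, 6, 21]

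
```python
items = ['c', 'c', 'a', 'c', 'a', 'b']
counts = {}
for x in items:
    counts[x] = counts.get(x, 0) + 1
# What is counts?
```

Initial: counts = {}, items = ['c', 'c', 'a', 'c', 'a', 'b']
See 'c': counts = {'c': 1}
See 'c': counts = {'c': 2}
See 'a': counts = {'c': 2, 'a': 1}
See 'c': counts = {'c': 3, 'a': 1}
See 'a': counts = {'c': 3, 'a': 2}
See 'b': counts = {'c': 3, 'a': 2, 'b': 1}

{'c': 3, 'a': 2, 'b': 1}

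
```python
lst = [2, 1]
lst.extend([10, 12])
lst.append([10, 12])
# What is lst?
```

After line 1: lst = [2, 1]
After line 2 (extend unpacks [10, 12]): lst = [2, 1, 10, 12]
After line 3 (append adds [10, 12] as single element): lst = [2, 1, 10, 12, [10, 12]]

[2, 1, 10, 12, [10, 12]]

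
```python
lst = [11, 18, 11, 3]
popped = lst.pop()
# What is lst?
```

[11, 18, 11]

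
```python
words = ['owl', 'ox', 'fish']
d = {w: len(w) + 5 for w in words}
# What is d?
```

{'owl': 8, 'ox': 7, 'fish': 9}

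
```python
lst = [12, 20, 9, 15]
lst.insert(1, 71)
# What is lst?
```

[12, 71, 20, 9, 15]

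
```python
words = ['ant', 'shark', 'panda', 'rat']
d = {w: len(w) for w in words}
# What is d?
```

{'ant': 3, 'shark': 5, 'panda': 5, 'rat': 3}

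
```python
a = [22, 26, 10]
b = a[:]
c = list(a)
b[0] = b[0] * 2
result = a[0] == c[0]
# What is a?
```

After line 1: a = [22, 26, 10]
After line 2 (b = a[:], copy): a = [22, 26, 10], b = [22, 26, 10]
After line 3 (c = list(a) is a copy, new object): c = [22, 26, 10]
After line 4 (b[0] = 22 * 2 = 44; only b mutates (copy)): a = [22, 26, 10], b = [44, 26, 10], c = [22, 26, 10]
After line 5 (a[0] = 22, c[0] = 22; result = True)

[22, 26, 10]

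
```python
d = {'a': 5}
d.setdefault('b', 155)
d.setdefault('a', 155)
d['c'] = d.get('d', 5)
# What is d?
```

After line 1: d = {'a': 5}
After line 2 (setdefault adds 'b'=155): d = {'a': 5, 'b': 155}
After line 3 (setdefault 'a' no-op, already exists): d = {'a': 5, 'b': 155}
After line 4 (get('d', 5) returns default since 'd' not in d): d = {'a': 5, 'b': 155, 'c': 5}

{'a': 5, 'b': 155, 'c': 5}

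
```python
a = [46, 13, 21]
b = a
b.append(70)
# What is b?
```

After line 1: a = [46, 13, 21]
After line 2 (b = a is an alias, same object): a = [46, 13, 21], b = [46, 13, 21]
After line 3 (b.append mutates the shared list): a = [46, 13, 21, 70], b = [46, 13, 21, 70]

[46, 13, 21, 70]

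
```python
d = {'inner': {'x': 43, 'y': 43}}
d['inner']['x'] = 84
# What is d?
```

After line 1: d = {'inner': {'x': 43, 'y': 43}}
After line 2 (inner x overwritten): d = {'inner': {'x': 84, 'y': 43}}

{'inner': {'x': 84, 'y': 43}}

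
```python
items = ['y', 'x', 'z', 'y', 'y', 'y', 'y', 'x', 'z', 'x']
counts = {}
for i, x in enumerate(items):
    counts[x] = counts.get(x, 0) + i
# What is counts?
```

Initial: counts = {}, items = ['y', 'x', 'z', 'y', 'y', 'y', 'y', 'x', 'z', 'x']
i=0, x='y': counts = {'y': 0}
i=1, x='x': counts = {'y': 0, 'x': 1}
i=2, x='z': counts = {'y': 0, 'x': 1, 'z': 2}
i=3, x='y': counts = {'y': 3, 'x': 1, 'z': 2}
i=4, x='y': counts = {'y': 7, 'x': 1, 'z': 2}
i=5, x='y': counts = {'y': 12, 'x': 1, 'z': 2}
i=6, x='y': counts = {'y': 18, 'x': 1, 'z': 2}
i=7, x='x': counts = {'y': 18, 'x': 8, 'z': 2}
i=8, x='z': counts = {'y': 18, 'x': 8, 'z': 10}
i=9, x='x': counts = {'y': 18, 'x': 17, 'z': 10}

{'y': 18, 'x': 17, 'z': 10}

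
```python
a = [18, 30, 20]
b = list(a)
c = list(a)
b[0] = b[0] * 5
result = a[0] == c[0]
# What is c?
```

After line 1: a = [18, 30, 20]
After line 2 (b = list(a), copy): a = [18, 30, 20], b = [18, 30, 20]
After line 3 (c = list(a) is a copy, new object): c = [18, 30, 20]
After line 4 (b[0] = 18 * 5 = 90; only b mutates (copy)): a = [18, 30, 20], b = [90, 30, 20], c = [18, 30, 20]
After line 5 (a[0] = 18, c[0] = 18; result = True)

[18, 30, 20]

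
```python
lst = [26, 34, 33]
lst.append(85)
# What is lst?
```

[26, 34, 33, 85]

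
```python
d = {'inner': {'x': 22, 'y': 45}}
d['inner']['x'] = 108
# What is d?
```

After line 1: d = {'inner': {'x': 22, 'y': 45}}
After line 2 (inner x overwritten): d = {'inner': {'x': 108, 'y': 45}}

{'inner': {'x': 108, 'y': 45}}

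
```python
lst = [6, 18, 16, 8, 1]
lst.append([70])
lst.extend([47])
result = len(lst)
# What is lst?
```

After line 1: lst = [6, 18, 16, 8, 1]
After line 2 (append adds [70] as single element): lst = [6, 18, 16, 8, 1, [70]]
After line 3 (extend unpacks [47], adds 47): lst = [6, 18, 16, 8, 1, [70], 47]
After line 4: result = len(lst) = 7

[6, 18, 16, 8, 1, [70], 47]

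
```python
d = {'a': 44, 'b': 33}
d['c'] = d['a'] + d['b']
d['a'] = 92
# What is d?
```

After line 1: d = {'a': 44, 'b': 33}
After line 2 (d['c'] = 44 + 33): d = {'a': 44, 'b': 33, 'c': 77}
After line 3: d = {'a': 92, 'b': 33, 'c': 77}

{'a': 92, 'b': 33, 'c': 77}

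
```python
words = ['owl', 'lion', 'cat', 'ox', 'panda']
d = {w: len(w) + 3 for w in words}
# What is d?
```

{'owl': 6, 'lion': 7, 'cat': 6, 'ox': 5, 'panda': 8}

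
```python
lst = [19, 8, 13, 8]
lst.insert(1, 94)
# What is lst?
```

[19, 94, 8, 13, 8]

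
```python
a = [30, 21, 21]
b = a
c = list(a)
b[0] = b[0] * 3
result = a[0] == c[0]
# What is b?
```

After line 1: a = [30, 21, 21]
After line 2 (b = a, alias): a = [30, 21, 21], b = [30, 21, 21]
After line 3 (c = list(a) is a copy, new object): c = [30, 21, 21]
After line 4 (b[0] = 30 * 3 = 90; mutates shared a/b): a = b = [90, 21, 21], c = [30, 21, 21]
After line 5 (a[0] = 90, c[0] = 30; result = False)

[90, 21, 21]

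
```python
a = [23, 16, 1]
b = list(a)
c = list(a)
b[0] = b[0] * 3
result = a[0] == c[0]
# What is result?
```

After line 1: a = [23, 16, 1]
After line 2 (b = list(a), copy): a = [23, 16, 1], b = [23, 16, 1]
After line 3 (c = list(a) is a copy, new object): c = [23, 16, 1]
After line 4 (b[0] = 23 * 3 = 69; only b mutates (copy)): a = [23, 16, 1], b = [69, 16, 1], c = [23, 16, 1]
After line 5 (a[0] = 23, c[0] = 23; result = True)

True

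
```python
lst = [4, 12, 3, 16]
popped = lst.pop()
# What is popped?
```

16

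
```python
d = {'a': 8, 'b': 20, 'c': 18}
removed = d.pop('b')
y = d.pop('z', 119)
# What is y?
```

After line 1: d = {'a': 8, 'b': 20, 'c': 18}
After line 2 (pop 'b' returns 20): d = {'a': 8, 'c': 18}, removed = 20
After line 3 (pop 'z' missing, returns default 119): d = {'a': 8, 'c': 18}, y = 119

119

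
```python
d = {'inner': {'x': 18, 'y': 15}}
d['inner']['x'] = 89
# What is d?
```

After line 1: d = {'inner': {'x': 18, 'y': 15}}
After line 2 (inner x overwritten): d = {'inner': {'x': 89, 'y': 15}}

{'inner': {'x': 89, 'y': 15}}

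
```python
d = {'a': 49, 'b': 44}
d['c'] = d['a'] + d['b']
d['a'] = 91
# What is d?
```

After line 1: d = {'a': 49, 'b': 44}
After line 2 (d['c'] = 49 + 44): d = {'a': 49, 'b': 44, 'c': 93}
After line 3: d = {'a': 91, 'b': 44, 'c': 93}

{'a': 91, 'b': 44, 'c': 93}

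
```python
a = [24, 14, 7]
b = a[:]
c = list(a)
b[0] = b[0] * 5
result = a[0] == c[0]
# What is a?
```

After line 1: a = [24, 14, 7]
After line 2 (b = a[:], copy): a = [24, 14, 7], b = [24, 14, 7]
After line 3 (c = list(a) is a copy, new object): c = [24, 14, 7]
After line 4 (b[0] = 24 * 5 = 120; only b mutates (copy)): a = [24, 14, 7], b = [120, 14, 7], c = [24, 14, 7]
After line 5 (a[0] = 24, c[0] = 24; result = True)

[24, 14, 7]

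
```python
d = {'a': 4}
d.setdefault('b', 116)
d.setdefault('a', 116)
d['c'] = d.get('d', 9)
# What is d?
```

After line 1: d = {'a': 4}
After line 2 (setdefault adds 'b'=116): d = {'a': 4, 'b': 116}
After line 3 (setdefault 'a' no-op, already exists): d = {'a': 4, 'b': 116}
After line 4 (get('d', 9) returns default since 'd' not in d): d = {'a': 4, 'b': 116, 'c': 9}

{'a': 4, 'b': 116, 'c': 9}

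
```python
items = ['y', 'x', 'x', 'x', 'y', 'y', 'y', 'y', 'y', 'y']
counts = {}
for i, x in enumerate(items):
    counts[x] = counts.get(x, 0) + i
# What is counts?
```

Initial: counts = {}, items = ['y', 'x', 'x', 'x', 'y', 'y', 'y', 'y', 'y', 'y']
i=0, x='y': counts = {'y': 0}
i=1, x='x': counts = {'y': 0, 'x': 1}
i=2, x='x': counts = {'y': 0, 'x': 3}
i=3, x='x': counts = {'y': 0, 'x': 6}
i=4, x='y': counts = {'y': 4, 'x': 6}
i=5, x='y': counts = {'y': 9, 'x': 6}
i=6, x='y': counts = {'y': 15, 'x': 6}
i=7, x='y': counts = {'y': 22, 'x': 6}
i=8, x='y': counts = {'y': 30, 'x': 6}
i=9, x='y': counts = {'y': 39, 'x': 6}

{'y': 39, 'x': 6}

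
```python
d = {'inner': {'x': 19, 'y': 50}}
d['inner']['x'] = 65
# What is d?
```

After line 1: d = {'inner': {'x': 19, 'y': 50}}
After line 2 (inner x overwritten): d = {'inner': {'x': 65, 'y': 50}}

{'inner': {'x': 65, 'y': 50}}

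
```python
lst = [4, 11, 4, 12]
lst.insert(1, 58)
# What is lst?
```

[4, 58, 11, 4, 12]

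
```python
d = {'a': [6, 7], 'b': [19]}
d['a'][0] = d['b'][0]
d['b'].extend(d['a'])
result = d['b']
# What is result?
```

After line 1: d = {'a': [6, 7], 'b': [19]}
After line 2 (a[0] = b[0] = 19): d = {'a': [19, 7], 'b': [19]}
After line 3 (b.extend(a) appends [19, 7]): d = {'a': [19, 7], 'b': [19, 19, 7]}
After line 4: result = d['b'] = [19, 19, 7]

[19, 19, 7]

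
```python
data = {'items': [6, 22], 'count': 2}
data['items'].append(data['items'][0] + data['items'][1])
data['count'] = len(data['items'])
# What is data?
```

After line 1: data = {'items': [6, 22], 'count': 2}
After line 2 (append 6 + 22 = 28): data = {'items': [6, 22, 28], 'count': 2}
After line 3 (count = len(items) = 3): data = {'items': [6, 22, 28], 'count': 3}

{'items': [6, 22, 28], 'count': 3}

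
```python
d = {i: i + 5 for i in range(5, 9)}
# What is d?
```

{5: 10, 6: 11, 7: 12, 8: 13}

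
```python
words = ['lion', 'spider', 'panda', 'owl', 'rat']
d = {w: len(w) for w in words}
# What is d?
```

{'lion': 4, 'spider': 6, 'panda': 5, 'owl': 3, 'rat': 3}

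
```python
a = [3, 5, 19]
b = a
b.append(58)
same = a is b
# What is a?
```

After line 1: a = [3, 5, 19]
After line 2 (b = a is an alias, same object): a = [3, 5, 19], b = [3, 5, 19]
After line 3 (b.append mutates the shared list): a = [3, 5, 19, 58], b = [3, 5, 19, 58]
After line 4 (same = a is b; same object -> True): same = True

[3, 5, 19, 58]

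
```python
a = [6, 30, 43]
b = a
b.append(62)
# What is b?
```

After line 1: a = [6, 30, 43]
After line 2 (b = a is an alias, same object): a = [6, 30, 43], b = [6, 30, 43]
After line 3 (b.append mutates the shared list): a = [6, 30, 43, 62], b = [6, 30, 43, 62]

[6, 30, 43, 62]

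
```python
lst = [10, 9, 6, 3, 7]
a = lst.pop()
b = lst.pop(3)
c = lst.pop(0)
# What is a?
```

After line 1: lst = [10, 9, 6, 3, 7]
After line 2 (pop() -> a = 7): lst = [10, 9, 6, 3]
After line 3 (pop(3) -> b = 3): lst = [10, 9, 6]
After line 4 (pop(0) -> c = 10): lst = [9, 6]

7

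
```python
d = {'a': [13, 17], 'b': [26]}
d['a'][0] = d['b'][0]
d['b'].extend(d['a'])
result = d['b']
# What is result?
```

After line 1: d = {'a': [13, 17], 'b': [26]}
After line 2 (a[0] = b[0] = 26): d = {'a': [26, 17], 'b': [26]}
After line 3 (b.extend(a) appends [26, 17]): d = {'a': [26, 17], 'b': [26, 26, 17]}
After line 4: result = d['b'] = [26, 26, 17]

[26, 26, 17]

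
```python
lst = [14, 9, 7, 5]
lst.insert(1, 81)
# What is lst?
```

[14, 81, 9, 7, 5]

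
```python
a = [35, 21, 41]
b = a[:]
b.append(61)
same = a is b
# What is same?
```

After line 1: a = [35, 21, 41]
After line 2 (b = a[:] is a shallow copy, new object): a = [35, 21, 41], b = [35, 21, 41]
After line 3 (append only mutates b): a = [35, 21, 41], b = [35, 21, 41, 61]
After line 4 (same = a is b; different objects -> False): same = False

False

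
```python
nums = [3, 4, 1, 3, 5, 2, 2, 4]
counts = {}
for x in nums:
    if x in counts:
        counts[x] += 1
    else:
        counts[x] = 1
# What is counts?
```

Initial: counts = {}, nums = [3, 4, 1, 3, 5, 2, 2, 4]
See 3: counts = {3: 1}
See 4: counts = {3: 1, 4: 1}
See 1: counts = {3: 1, 4: 1, 1: 1}
See 3: counts = {3: 2, 4: 1, 1: 1}
See 5: counts = {3: 2, 4: 1, 1: 1, 5: 1}
See 2: counts = {3: 2, 4: 1, 1: 1, 5: 1, 2: 1}
See 2: counts = {3: 2, 4: 1, 1: 1, 5: 1, 2: 2}
See 4: counts = {3: 2, 4: 2, 1: 1, 5: 1, 2: 2}

{3: 2, 4: 2, 1: 1, 5: 1, 2: 2}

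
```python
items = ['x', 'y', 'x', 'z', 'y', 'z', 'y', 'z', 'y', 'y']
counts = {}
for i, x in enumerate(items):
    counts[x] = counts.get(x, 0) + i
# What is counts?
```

Initial: counts = {}, items = ['x', 'y', 'x', 'z', 'y', 'z', 'y', 'z', 'y', 'y']
i=0, x='x': counts = {'x': 0}
i=1, x='y': counts = {'x': 0, 'y': 1}
i=2, x='x': counts = {'x': 2, 'y': 1}
i=3, x='z': counts = {'x': 2, 'y': 1, 'z': 3}
i=4, x='y': counts = {'x': 2, 'y': 5, 'z': 3}
i=5, x='z': counts = {'x': 2, 'y': 5, 'z': 8}
i=6, x='y': counts = {'x': 2, 'y': 11, 'z': 8}
i=7, x='z': counts = {'x': 2, 'y': 11, 'z': 15}
i=8, x='y': counts = {'x': 2, 'y': 19, 'z': 15}
i=9, x='y': counts = {'x': 2, 'y': 28, 'z': 15}

{'x': 2, 'y': 28, 'z': 15}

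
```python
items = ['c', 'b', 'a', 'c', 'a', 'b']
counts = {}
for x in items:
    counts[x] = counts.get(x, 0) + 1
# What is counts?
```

Initial: counts = {}, items = ['c', 'b', 'a', 'c', 'a', 'b']
See 'c': counts = {'c': 1}
See 'b': counts = {'c': 1, 'b': 1}
See 'a': counts = {'c': 1, 'b': 1, 'a': 1}
See 'c': counts = {'c': 2, 'b': 1, 'a': 1}
See 'a': counts = {'c': 2, 'b': 1, 'a': 2}
See 'b': counts = {'c': 2, 'b': 2, 'a': 2}

{'c': 2, 'b': 2, 'a': 2}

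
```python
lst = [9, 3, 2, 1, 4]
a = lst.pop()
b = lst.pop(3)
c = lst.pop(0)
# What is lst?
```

After line 1: lst = [9, 3, 2, 1, 4]
After line 2 (pop() -> a = 4): lst = [9, 3, 2, 1]
After line 3 (pop(3) -> b = 1): lst = [9, 3, 2]
After line 4 (pop(0) -> c = 9): lst = [3, 2]

[3, 2]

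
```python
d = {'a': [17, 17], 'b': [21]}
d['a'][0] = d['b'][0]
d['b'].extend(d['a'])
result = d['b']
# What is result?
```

After line 1: d = {'a': [17, 17], 'b': [21]}
After line 2 (a[0] = b[0] = 21): d = {'a': [21, 17], 'b': [21]}
After line 3 (b.extend(a) appends [21, 17]): d = {'a': [21, 17], 'b': [21, 21, 17]}
After line 4: result = d['b'] = [21, 21, 17]

[21, 21, 17]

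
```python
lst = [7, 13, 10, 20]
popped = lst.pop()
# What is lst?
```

[7, 13, 10]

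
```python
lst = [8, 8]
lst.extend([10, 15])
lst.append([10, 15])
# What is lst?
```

After line 1: lst = [8, 8]
After line 2 (extend unpacks [10, 15]): lst = [8, 8, 10, 15]
After line 3 (append adds [10, 15] as single element): lst = [8, 8, 10, 15, [10, 15]]

[8, 8, 10, 15, [10, 15]]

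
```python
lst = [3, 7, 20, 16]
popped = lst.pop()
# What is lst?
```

[3, 7, 20]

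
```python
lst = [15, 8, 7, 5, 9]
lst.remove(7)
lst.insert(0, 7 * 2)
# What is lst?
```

After line 1: lst = [15, 8, 7, 5, 9]
After line 2 (remove first 7): lst = [15, 8, 5, 9]
After line 3 (insert 14 at index 0): lst = [14, 15, 8, 5, 9]

[14, 15, 8, 5, 9]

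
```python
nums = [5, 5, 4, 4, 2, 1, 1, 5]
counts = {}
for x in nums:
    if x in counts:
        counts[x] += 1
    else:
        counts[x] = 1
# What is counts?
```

Initial: counts = {}, nums = [5, 5, 4, 4, 2, 1, 1, 5]
See 5: counts = {5: 1}
See 5: counts = {5: 2}
See 4: counts = {5: 2, 4: 1}
See 4: counts = {5: 2, 4: 2}
See 2: counts = {5: 2, 4: 2, 2: 1}
See 1: counts = {5: 2, 4: 2, 2: 1, 1: 1}
See 1: counts = {5: 2, 4: 2, 2: 1, 1: 2}
See 5: counts = {5: 3, 4: 2, 2: 1, 1: 2}

{5: 3, 4: 2, 2: 1, 1: 2}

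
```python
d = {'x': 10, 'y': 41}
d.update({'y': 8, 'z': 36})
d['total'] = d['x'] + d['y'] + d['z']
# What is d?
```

After line 1: d = {'x': 10, 'y': 41}
After line 2 (y overwritten, z added): d = {'x': 10, 'y': 8, 'z': 36}
After line 3 (total = 10 + 8 + 36 = 54): d = {'x': 10, 'y': 8, 'z': 36, 'total': 54}

{'x': 10, 'y': 8, 'z': 36, 'total': 54}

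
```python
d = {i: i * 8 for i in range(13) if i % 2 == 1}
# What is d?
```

{1: 8, 3: 24, 5: 40, 7: 56, 9: 72, 11: 88}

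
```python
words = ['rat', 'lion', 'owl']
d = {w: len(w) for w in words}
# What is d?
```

{'rat': 3, 'lion': 4, 'owl': 3}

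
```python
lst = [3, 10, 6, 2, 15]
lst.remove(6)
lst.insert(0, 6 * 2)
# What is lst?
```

After line 1: lst = [3, 10, 6, 2, 15]
After line 2 (remove first 6): lst = [3, 10, 2, 15]
After line 3 (insert 12 at index 0): lst = [12, 3, 10, 2, 15]

[12, 3, 10, 2, 15]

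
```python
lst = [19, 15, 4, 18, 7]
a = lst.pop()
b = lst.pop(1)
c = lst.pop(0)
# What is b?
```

After line 1: lst = [19, 15, 4, 18, 7]
After line 2 (pop() -> a = 7): lst = [19, 15, 4, 18]
After line 3 (pop(1) -> b = 15): lst = [19, 4, 18]
After line 4 (pop(0) -> c = 19): lst = [4, 18]

15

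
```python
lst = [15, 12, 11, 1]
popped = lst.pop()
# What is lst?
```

[15, 12, 11]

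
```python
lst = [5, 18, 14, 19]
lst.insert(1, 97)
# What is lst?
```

[5, 97, 18, 14, 19]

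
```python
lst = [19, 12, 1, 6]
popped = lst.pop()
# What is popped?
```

6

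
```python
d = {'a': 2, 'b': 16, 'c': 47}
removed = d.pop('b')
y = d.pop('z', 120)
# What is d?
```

After line 1: d = {'a': 2, 'b': 16, 'c': 47}
After line 2 (pop 'b' returns 16): d = {'a': 2, 'c': 47}, removed = 16
After line 3 (pop 'z' missing, returns default 120): d = {'a': 2, 'c': 47}, y = 120

{'a': 2, 'c': 47}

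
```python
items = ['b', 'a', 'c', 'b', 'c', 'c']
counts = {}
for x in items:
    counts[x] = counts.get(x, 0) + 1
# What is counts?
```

Initial: counts = {}, items = ['b', 'a', 'c', 'b', 'c', 'c']
See 'b': counts = {'b': 1}
See 'a': counts = {'b': 1, 'a': 1}
See 'c': counts = {'b': 1, 'a': 1, 'c': 1}
See 'b': counts = {'b': 2, 'a': 1, 'c': 1}
See 'c': counts = {'b': 2, 'a': 1, 'c': 2}
See 'c': counts = {'b': 2, 'a': 1, 'c': 3}

{'b': 2, 'a': 1, 'c': 3}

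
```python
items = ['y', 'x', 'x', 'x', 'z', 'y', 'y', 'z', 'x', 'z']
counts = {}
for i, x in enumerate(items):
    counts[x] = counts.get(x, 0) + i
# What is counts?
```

Initial: counts = {}, items = ['y', 'x', 'x', 'x', 'z', 'y', 'y', 'z', 'x', 'z']
i=0, x='y': counts = {'y': 0}
i=1, x='x': counts = {'y': 0, 'x': 1}
i=2, x='x': counts = {'y': 0, 'x': 3}
i=3, x='x': counts = {'y': 0, 'x': 6}
i=4, x='z': counts = {'y': 0, 'x': 6, 'z': 4}
i=5, x='y': counts = {'y': 5, 'x': 6, 'z': 4}
i=6, x='y': counts = {'y': 11, 'x': 6, 'z': 4}
i=7, x='z': counts = {'y': 11, 'x': 6, 'z': 11}
i=8, x='x': counts = {'y': 11, 'x': 14, 'z': 11}
i=9, x='z': counts = {'y': 11, 'x': 14, 'z': 20}

{'y': 11, 'x': 14, 'z': 20}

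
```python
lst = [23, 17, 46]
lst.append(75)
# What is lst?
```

[23, 17, 46, 75]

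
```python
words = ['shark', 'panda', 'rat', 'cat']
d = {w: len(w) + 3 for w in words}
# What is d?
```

{'shark': 8, 'panda': 8, 'rat': 6, 'cat': 6}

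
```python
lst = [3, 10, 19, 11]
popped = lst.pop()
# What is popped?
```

11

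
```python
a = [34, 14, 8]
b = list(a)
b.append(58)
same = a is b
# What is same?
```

After line 1: a = [34, 14, 8]
After line 2 (b = list(a) is a shallow copy, new object): a = [34, 14, 8], b = [34, 14, 8]
After line 3 (append only mutates b): a = [34, 14, 8], b = [34, 14, 8, 58]
After line 4 (same = a is b; different objects -> False): same = False

False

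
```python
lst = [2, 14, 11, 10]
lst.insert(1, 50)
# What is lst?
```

[2, 50, 14, 11, 10]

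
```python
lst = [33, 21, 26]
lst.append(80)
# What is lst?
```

[33, 21, 26, 80]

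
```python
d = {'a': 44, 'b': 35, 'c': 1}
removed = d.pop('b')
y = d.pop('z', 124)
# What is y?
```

After line 1: d = {'a': 44, 'b': 35, 'c': 1}
After line 2 (pop 'b' returns 35): d = {'a': 44, 'c': 1}, removed = 35
After line 3 (pop 'z' missing, returns default 124): d = {'a': 44, 'c': 1}, y = 124

124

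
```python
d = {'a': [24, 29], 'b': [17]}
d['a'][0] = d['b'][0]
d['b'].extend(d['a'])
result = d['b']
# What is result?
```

After line 1: d = {'a': [24, 29], 'b': [17]}
After line 2 (a[0] = b[0] = 17): d = {'a': [17, 29], 'b': [17]}
After line 3 (b.extend(a) appends [17, 29]): d = {'a': [17, 29], 'b': [17, 17, 29]}
After line 4: result = d['b'] = [17, 17, 29]

[17, 17, 29]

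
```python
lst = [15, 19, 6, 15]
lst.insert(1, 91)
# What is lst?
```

[15, 91, 19, 6, 15]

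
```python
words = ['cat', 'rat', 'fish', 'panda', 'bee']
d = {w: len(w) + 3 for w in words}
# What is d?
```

{'cat': 6, 'rat': 6, 'fish': 7, 'panda': 8, 'bee': 6}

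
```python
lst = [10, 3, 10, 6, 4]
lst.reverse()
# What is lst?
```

[4, 6, 10, 3, 10]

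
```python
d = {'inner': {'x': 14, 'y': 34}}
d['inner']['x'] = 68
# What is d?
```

After line 1: d = {'inner': {'x': 14, 'y': 34}}
After line 2 (inner x overwritten): d = {'inner': {'x': 68, 'y': 34}}

{'inner': {'x': 68, 'y': 34}}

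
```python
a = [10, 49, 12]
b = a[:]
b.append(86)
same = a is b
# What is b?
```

After line 1: a = [10, 49, 12]
After line 2 (b = a[:] is a shallow copy, new object): a = [10, 49, 12], b = [10, 49, 12]
After line 3 (append only mutates b): a = [10, 49, 12], b = [10, 49, 12, 86]
After line 4 (same = a is b; different objects -> False): same = False

[10, 49, 12, 86]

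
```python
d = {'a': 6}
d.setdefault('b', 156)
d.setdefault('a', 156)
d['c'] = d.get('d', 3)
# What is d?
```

After line 1: d = {'a': 6}
After line 2 (setdefault adds 'b'=156): d = {'a': 6, 'b': 156}
After line 3 (setdefault 'a' no-op, already exists): d = {'a': 6, 'b': 156}
After line 4 (get('d', 3) returns default since 'd' not in d): d = {'a': 6, 'b': 156, 'c': 3}

{'a': 6, 'b': 156, 'c': 3}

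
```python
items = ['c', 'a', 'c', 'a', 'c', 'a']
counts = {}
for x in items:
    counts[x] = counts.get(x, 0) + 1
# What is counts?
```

Initial: counts = {}, items = ['c', 'a', 'c', 'a', 'c', 'a']
See 'c': counts = {'c': 1}
See 'a': counts = {'c': 1, 'a': 1}
See 'c': counts = {'c': 2, 'a': 1}
See 'a': counts = {'c': 2, 'a': 2}
See 'c': counts = {'c': 3, 'a': 2}
See 'a': counts = {'c': 3, 'a': 3}

{'c': 3, 'a': 3}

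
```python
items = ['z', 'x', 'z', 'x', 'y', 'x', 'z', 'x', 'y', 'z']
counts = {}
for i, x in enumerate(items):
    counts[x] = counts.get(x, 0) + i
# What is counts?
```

Initial: counts = {}, items = ['z', 'x', 'z', 'x', 'y', 'x', 'z', 'x', 'y', 'z']
i=0, x='z': counts = {'z': 0}
i=1, x='x': counts = {'z': 0, 'x': 1}
i=2, x='z': counts = {'z': 2, 'x': 1}
i=3, x='x': counts = {'z': 2, 'x': 4}
i=4, x='y': counts = {'z': 2, 'x': 4, 'y': 4}
i=5, x='x': counts = {'z': 2, 'x': 9, 'y': 4}
i=6, x='z': counts = {'z': 8, 'x': 9, 'y': 4}
i=7, x='x': counts = {'z': 8, 'x': 16, 'y': 4}
i=8, x='y': counts = {'z': 8, 'x': 16, 'y': 12}
i=9, x='z': counts = {'z': 17, 'x': 16, 'y': 12}

{'z': 17, 'x': 16, 'y': 12}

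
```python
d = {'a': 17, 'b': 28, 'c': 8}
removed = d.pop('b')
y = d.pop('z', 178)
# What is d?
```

After line 1: d = {'a': 17, 'b': 28, 'c': 8}
After line 2 (pop 'b' returns 28): d = {'a': 17, 'c': 8}, removed = 28
After line 3 (pop 'z' missing, returns default 178): d = {'a': 17, 'c': 8}, y = 178

{'a': 17, 'c': 8}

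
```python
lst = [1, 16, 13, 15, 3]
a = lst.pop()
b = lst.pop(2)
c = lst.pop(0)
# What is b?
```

After line 1: lst = [1, 16, 13, 15, 3]
After line 2 (pop() -> a = 3): lst = [1, 16, 13, 15]
After line 3 (pop(2) -> b = 13): lst = [1, 16, 15]
After line 4 (pop(0) -> c = 1): lst = [16, 15]

13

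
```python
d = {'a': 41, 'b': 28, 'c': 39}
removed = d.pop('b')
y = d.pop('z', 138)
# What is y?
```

After line 1: d = {'a': 41, 'b': 28, 'c': 39}
After line 2 (pop 'b' returns 28): d = {'a': 41, 'c': 39}, removed = 28
After line 3 (pop 'z' missing, returns default 138): d = {'a': 41, 'c': 39}, y = 138

138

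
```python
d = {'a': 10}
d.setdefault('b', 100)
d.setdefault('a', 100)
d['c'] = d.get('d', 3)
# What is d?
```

After line 1: d = {'a': 10}
After line 2 (setdefault adds 'b'=100): d = {'a': 10, 'b': 100}
After line 3 (setdefault 'a' no-op, already exists): d = {'a': 10, 'b': 100}
After line 4 (get('d', 3) returns default since 'd' not in d): d = {'a': 10, 'b': 100, 'c': 3}

{'a': 10, 'b': 100, 'c': 3}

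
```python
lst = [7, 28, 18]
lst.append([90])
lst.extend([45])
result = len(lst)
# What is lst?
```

After line 1: lst = [7, 28, 18]
After line 2 (append adds [90] as single element): lst = [7, 28, 18, [90]]
After line 3 (extend unpacks [45], adds 45): lst = [7, 28, 18, [90], 45]
After line 4: result = len(lst) = 5

[7, 28, 18, [90], 45]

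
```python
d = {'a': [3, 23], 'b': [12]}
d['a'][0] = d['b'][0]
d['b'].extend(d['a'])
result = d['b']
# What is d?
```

After line 1: d = {'a': [3, 23], 'b': [12]}
After line 2 (a[0] = b[0] = 12): d = {'a': [12, 23], 'b': [12]}
After line 3 (b.extend(a) appends [12, 23]): d = {'a': [12, 23], 'b': [12, 12, 23]}
After line 4: result = d['b'] = [12, 12, 23]

{'a': [12, 23], 'b': [12, 12, 23]}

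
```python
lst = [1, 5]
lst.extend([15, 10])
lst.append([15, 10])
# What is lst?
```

After line 1: lst = [1, 5]
After line 2 (extend unpacks [15, 10]): lst = [1, 5, 15, 10]
After line 3 (append adds [15, 10] as single element): lst = [1, 5, 15, 10, [15, 10]]

[1, 5, 15, 10, [15, 10]]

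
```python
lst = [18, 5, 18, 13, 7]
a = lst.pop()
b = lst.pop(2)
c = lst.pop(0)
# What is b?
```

After line 1: lst = [18, 5, 18, 13, 7]
After line 2 (pop() -> a = 7): lst = [18, 5, 18, 13]
After line 3 (pop(2) -> b = 18): lst = [18, 5, 13]
After line 4 (pop(0) -> c = 18): lst = [5, 13]

18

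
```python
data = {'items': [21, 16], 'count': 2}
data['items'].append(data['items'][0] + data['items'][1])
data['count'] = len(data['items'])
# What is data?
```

After line 1: data = {'items': [21, 16], 'count': 2}
After line 2 (append 21 + 16 = 37): data = {'items': [21, 16, 37], 'count': 2}
After line 3 (count = len(items) = 3): data = {'items': [21, 16, 37], 'count': 3}

{'items': [21, 16, 37], 'count': 3}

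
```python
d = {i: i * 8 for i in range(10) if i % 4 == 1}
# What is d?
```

{1: 8, 5: 40, 9: 72}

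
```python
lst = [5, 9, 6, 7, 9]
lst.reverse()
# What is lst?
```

[9, 7, 6, 9, 5]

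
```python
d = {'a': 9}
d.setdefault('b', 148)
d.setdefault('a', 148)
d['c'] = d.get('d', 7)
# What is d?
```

After line 1: d = {'a': 9}
After line 2 (setdefault adds 'b'=148): d = {'a': 9, 'b': 148}
After line 3 (setdefault 'a' no-op, already exists): d = {'a': 9, 'b': 148}
After line 4 (get('d', 7) returns default since 'd' not in d): d = {'a': 9, 'b': 148, 'c': 7}

{'a': 9, 'b': 148, 'c': 7}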